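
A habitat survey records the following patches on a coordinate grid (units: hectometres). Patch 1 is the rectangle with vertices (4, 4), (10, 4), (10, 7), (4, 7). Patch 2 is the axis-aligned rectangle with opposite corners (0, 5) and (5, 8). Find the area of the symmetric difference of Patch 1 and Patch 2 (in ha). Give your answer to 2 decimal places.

|Patch 1∩Patch 2|: x∈[4,5], y∈[5,7] → 1·2 = 2.
|Patch 1 △ Patch 2| = |Patch 1| + |Patch 2| − 2·|Patch 1∩Patch 2| = 18 + 15 − 4 = 29.00.

29.00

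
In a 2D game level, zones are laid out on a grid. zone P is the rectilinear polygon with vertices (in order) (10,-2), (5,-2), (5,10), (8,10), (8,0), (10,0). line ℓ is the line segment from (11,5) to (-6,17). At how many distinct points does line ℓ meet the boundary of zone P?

2

The segment meets the boundary at (5,9.235), (8,7.118).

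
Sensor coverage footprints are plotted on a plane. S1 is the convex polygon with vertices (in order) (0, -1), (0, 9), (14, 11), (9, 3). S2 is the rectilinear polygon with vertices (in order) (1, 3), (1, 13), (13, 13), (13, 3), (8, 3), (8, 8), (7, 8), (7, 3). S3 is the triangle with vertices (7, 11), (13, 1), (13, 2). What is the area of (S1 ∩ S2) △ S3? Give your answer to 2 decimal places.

|S1 ∩ S2| = 66.2.
|(S1 ∩ S2) ∩ S3| = 1.0042.
|(S1 ∩ S2) △ S3| = 66.2 + 3 − 2.0085 = 67.19.

67.19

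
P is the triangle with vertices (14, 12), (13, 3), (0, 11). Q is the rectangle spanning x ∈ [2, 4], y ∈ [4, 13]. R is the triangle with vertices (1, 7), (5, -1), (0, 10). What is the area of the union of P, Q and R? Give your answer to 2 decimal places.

By inclusion–exclusion:
Individual areas: |P| = 62.5, |Q| = 18, |R| = 2.
|P∩Q| = 4.1209.
|P∩R| = 0.
|Q∩R| = 0.3318.
|P∩Q∩R| = 0.
|P ∪ Q ∪ R| = 82.5 − 4.4527 + 0 = 78.05.

78.05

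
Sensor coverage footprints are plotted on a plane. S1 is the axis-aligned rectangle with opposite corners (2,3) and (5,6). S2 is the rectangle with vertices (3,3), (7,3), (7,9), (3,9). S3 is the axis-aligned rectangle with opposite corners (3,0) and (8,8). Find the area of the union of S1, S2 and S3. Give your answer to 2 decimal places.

By inclusion–exclusion:
Individual areas: |S1| = 9, |S2| = 24, |S3| = 40.
|S1∩S2|: x∈[3,5], y∈[3,6] → 2·3 = 6.
|S1∩S3|: x∈[3,5], y∈[3,6] → 2·3 = 6.
|S2∩S3|: x∈[3,7], y∈[3,8] → 4·5 = 20.
|S1∩S2∩S3| = 6.
|S1 ∪ S2 ∪ S3| = 73 − 32 + 6 = 47.00.

47.00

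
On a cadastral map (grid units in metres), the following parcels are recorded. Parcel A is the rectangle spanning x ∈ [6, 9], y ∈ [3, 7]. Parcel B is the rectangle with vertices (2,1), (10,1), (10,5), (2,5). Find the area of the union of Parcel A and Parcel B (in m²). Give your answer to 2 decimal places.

By inclusion–exclusion:
Individual areas: |Parcel A| = 12, |Parcel B| = 32.
|Parcel A∩Parcel B|: x∈[6,9], y∈[3,5] → 3·2 = 6.
|Parcel A ∪ Parcel B| = 44 − 6 = 38.00.

38.00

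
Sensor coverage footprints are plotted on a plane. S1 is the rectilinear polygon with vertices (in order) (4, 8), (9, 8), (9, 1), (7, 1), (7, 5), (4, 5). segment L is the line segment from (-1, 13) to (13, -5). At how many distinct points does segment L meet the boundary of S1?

4

The segment meets the boundary at (8.333,1), (7,2.714), (5.222,5), (4,6.571).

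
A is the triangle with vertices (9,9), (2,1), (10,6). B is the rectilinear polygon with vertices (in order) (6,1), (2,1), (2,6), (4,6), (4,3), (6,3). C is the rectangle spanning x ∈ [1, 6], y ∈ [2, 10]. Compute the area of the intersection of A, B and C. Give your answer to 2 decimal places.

The intersection is the polygon with vertices (4,3), (5.2,3), (3.6,2), (2.875,2), (4,3.286).
By the shoelace formula its area is 1.12.

1.12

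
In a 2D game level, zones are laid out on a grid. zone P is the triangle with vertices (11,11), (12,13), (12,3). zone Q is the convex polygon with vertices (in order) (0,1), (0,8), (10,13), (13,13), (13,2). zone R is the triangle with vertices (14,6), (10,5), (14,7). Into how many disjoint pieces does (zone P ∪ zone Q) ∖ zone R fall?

1

(zone P ∪ zone Q) ∖ zone R is a single connected region.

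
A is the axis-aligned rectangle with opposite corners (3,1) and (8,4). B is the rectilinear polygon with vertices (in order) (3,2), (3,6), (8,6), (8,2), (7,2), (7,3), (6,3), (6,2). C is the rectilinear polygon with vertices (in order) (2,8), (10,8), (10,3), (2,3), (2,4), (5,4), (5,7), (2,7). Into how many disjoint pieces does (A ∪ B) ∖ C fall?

2

(A ∪ B) ∖ C splits into 2 disjoint pieces (area 10, area 4).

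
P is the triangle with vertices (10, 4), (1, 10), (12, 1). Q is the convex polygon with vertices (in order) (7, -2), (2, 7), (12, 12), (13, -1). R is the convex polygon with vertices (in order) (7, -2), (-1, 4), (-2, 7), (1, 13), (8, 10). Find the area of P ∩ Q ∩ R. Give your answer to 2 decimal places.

2.69

The intersection is the polygon with vertices (3.655,7.828), (4,8), (7.632,5.579), (7.553,4.638).
By the shoelace formula its area is 2.69.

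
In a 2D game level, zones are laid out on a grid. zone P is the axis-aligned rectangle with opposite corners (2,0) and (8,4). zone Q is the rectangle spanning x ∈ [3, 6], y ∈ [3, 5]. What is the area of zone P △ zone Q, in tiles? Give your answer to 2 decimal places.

|zone P∩zone Q|: x∈[3,6], y∈[3,4] → 3·1 = 3.
|zone P △ zone Q| = |zone P| + |zone Q| − 2·|zone P∩zone Q| = 24 + 6 − 6 = 24.00.

24.00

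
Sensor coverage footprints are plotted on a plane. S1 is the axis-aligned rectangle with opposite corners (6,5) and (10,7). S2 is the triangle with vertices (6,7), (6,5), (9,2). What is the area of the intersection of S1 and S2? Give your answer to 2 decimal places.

1.20

The intersection is the polygon with vertices (6,7), (7.2,5), (6,5).
By the shoelace formula its area is 1.20.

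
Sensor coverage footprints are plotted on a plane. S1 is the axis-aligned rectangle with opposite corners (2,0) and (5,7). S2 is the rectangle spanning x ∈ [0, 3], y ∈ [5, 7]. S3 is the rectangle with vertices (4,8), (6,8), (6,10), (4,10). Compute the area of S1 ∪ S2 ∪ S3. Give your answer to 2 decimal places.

29.00

By inclusion–exclusion:
Individual areas: |S1| = 21, |S2| = 6, |S3| = 4.
|S1∩S2|: x∈[2,3], y∈[5,7] → 1·2 = 2.
|S1∩S3| = 0 (no overlap).
|S2∩S3| = 0 (no overlap).
|S1∩S2∩S3| = 0.
|S1 ∪ S2 ∪ S3| = 31 − 2 + 0 = 29.00.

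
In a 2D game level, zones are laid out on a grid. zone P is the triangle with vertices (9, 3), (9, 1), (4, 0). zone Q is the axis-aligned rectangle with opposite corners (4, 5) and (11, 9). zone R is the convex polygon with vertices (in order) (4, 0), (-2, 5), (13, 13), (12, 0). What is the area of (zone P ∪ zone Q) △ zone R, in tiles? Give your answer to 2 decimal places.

81.70

|zone P ∪ zone Q| = 33.
|(zone P ∪ zone Q) ∩ zone R| = 32.4.
|(zone P ∪ zone Q) △ zone R| = 33 + 113.5 − 64.8 = 81.70.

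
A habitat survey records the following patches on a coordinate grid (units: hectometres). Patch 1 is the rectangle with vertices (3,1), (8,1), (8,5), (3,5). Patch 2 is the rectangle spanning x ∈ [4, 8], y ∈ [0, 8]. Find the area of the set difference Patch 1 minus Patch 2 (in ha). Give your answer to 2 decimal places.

|Patch 1∩Patch 2|: x∈[4,8], y∈[1,5] → 4·4 = 16.
|Patch 1| = 20.
|Patch 1 ∖ Patch 2| = |Patch 1| − |Patch 1∩Patch 2| = 20 − 16 = 4.00.

4.00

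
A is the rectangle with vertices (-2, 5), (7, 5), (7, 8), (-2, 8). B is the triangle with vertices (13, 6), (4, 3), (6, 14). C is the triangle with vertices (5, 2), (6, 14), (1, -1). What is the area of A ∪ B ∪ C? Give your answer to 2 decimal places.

79.74

By inclusion–exclusion:
Individual areas: |A| = 27, |B| = 46.5, |C| = 22.5.
|A∩B| = 7.0909.
|A∩C| = 5.625.
|B∩C| = 5.7571.
|A∩B∩C| = 2.2159.
|A ∪ B ∪ C| = 96 − 18.4731 + 2.2159 = 79.74.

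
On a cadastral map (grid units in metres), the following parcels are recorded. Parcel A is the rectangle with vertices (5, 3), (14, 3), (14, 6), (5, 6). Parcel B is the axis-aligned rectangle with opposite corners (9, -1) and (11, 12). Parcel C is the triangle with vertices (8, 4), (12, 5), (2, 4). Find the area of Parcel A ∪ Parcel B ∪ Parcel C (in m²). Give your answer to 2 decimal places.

By inclusion–exclusion:
Individual areas: |Parcel A| = 27, |Parcel B| = 26, |Parcel C| = 3.
|Parcel A∩Parcel B|: x∈[9,11], y∈[3,6] → 2·3 = 6.
|Parcel A∩Parcel C| = 2.55.
|Parcel B∩Parcel C| = 0.6.
|Parcel A∩Parcel B∩Parcel C| = 0.6.
|Parcel A ∪ Parcel B ∪ Parcel C| = 56 − 9.15 + 0.6 = 47.45.

47.45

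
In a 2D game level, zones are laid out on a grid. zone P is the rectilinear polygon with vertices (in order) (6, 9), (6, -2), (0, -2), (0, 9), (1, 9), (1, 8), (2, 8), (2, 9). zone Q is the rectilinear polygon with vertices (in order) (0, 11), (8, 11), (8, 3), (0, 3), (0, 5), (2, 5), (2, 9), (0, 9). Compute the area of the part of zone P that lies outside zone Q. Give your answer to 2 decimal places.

37.00

|zone P| = 65, |zone P∩zone Q| = 28.
|zone P ∖ zone Q| = |zone P| − |zone P∩zone Q| = 65 − 28 = 37.00.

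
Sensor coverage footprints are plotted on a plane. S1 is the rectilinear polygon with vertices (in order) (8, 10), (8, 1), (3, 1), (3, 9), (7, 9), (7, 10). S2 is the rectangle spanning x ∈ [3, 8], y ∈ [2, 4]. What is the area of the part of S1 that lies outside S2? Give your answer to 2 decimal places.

|S1| = 41, |S1∩S2| = 10.
|S1 ∖ S2| = |S1| − |S1∩S2| = 41 − 10 = 31.00.

31.00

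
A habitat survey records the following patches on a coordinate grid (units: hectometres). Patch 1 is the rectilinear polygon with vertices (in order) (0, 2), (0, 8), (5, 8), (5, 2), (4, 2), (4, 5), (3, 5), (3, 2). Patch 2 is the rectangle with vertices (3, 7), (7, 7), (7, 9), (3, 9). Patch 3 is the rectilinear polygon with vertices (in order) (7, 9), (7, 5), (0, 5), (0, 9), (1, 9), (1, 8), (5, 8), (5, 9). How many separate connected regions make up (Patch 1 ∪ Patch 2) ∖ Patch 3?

3

(Patch 1 ∪ Patch 2) ∖ Patch 3 splits into 3 disjoint pieces (area 2, area 3, area 9).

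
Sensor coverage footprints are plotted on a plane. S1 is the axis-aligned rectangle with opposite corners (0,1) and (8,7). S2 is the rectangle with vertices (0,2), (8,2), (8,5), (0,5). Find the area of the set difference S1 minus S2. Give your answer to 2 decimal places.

|S1∩S2|: x∈[0,8], y∈[2,5] → 8·3 = 24.
|S1| = 48.
|S1 ∖ S2| = |S1| − |S1∩S2| = 48 − 24 = 24.00.

24.00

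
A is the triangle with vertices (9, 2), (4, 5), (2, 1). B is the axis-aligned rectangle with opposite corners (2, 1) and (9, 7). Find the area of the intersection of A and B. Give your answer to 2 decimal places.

13.00

The intersection is the polygon with vertices (4,5), (9,2), (2,1).
By the shoelace formula its area is 13.00.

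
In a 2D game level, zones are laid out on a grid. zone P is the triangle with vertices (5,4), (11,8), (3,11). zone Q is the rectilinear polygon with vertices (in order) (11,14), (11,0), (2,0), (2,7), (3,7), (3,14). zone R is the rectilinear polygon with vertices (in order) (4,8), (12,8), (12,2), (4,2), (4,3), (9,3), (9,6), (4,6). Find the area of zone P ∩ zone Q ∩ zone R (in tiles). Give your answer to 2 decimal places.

10.68

The intersection is the polygon with vertices (4,7.5), (4,8), (11,8), (8,6), (4.429,6).
By the shoelace formula its area is 10.68.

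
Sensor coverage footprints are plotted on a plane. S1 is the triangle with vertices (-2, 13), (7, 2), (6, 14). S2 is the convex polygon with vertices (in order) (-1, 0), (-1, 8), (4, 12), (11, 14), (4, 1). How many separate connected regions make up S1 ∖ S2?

2

S1 ∖ S2 splits into 2 disjoint pieces (area 17.594, area 2.6392).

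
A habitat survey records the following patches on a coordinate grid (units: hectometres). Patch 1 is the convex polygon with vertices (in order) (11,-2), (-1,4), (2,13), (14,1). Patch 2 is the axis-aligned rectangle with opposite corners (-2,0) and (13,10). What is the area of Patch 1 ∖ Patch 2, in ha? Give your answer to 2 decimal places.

|Patch 1| = 99, |Patch 1∩Patch 2| = 86.
|Patch 1 ∖ Patch 2| = |Patch 1| − |Patch 1∩Patch 2| = 99 − 86 = 13.00.

13.00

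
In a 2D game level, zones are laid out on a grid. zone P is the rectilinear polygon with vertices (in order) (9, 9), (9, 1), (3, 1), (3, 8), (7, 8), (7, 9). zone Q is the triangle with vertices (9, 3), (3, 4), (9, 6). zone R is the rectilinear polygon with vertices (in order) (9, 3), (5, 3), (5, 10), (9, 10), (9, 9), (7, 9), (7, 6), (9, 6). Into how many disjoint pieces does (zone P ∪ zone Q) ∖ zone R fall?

(zone P ∪ zone Q) ∖ zone R splits into 2 disjoint pieces (area 22, area 6).

2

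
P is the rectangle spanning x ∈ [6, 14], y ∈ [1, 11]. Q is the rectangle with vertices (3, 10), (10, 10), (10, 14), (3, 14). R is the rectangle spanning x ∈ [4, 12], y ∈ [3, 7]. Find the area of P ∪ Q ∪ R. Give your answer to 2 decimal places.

By inclusion–exclusion:
Individual areas: |P| = 80, |Q| = 28, |R| = 32.
|P∩Q|: x∈[6,10], y∈[10,11] → 4·1 = 4.
|P∩R|: x∈[6,12], y∈[3,7] → 6·4 = 24.
|Q∩R| = 0 (no overlap).
|P∩Q∩R| = 0.
|P ∪ Q ∪ R| = 140 − 28 + 0 = 112.00.

112.00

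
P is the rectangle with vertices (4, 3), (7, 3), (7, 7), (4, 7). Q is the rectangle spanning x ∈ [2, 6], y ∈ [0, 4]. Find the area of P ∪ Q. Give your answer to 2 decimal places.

26.00

By inclusion–exclusion:
Individual areas: |P| = 12, |Q| = 16.
|P∩Q|: x∈[4,6], y∈[3,4] → 2·1 = 2.
|P ∪ Q| = 28 − 2 = 26.00.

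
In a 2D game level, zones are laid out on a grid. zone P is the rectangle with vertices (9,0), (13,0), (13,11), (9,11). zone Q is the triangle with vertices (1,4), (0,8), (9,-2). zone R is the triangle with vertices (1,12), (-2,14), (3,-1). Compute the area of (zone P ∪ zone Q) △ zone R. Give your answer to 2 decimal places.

66.77

|zone P ∪ zone Q| = 57.
|(zone P ∪ zone Q) ∩ zone R| = 3.8636.
|(zone P ∪ zone Q) △ zone R| = 57 + 17.5 − 7.7272 = 66.77.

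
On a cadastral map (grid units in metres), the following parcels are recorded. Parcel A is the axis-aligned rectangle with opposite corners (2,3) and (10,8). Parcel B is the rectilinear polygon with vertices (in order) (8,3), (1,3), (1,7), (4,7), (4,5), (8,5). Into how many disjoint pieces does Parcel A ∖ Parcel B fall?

1

Parcel A ∖ Parcel B is a single connected region.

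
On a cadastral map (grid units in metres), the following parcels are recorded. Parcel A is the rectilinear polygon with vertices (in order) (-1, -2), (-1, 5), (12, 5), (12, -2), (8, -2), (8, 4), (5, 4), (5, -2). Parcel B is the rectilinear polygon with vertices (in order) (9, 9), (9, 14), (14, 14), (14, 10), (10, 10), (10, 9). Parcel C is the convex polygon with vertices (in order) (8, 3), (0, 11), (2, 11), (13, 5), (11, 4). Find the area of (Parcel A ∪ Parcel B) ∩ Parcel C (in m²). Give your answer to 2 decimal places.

The region (Parcel A ∪ Parcel B) ∩ Parcel C is the polygon with vertices (12,5), (12,4.5), (11,4), (8,3), (8,4), (7,4), (6,5).
By the shoelace formula its area is 6.75.

6.75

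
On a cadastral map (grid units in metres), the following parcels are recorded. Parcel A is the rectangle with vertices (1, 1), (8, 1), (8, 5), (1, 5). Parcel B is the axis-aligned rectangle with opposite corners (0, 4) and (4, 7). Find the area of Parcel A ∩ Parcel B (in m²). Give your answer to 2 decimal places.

3.00

|Parcel A∩Parcel B|: x∈[1,4], y∈[4,5] → 3·1 = 3.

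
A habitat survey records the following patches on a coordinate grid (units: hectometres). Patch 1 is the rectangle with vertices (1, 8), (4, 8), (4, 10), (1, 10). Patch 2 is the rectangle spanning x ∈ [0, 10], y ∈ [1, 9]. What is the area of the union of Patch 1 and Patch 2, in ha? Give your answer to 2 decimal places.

By inclusion–exclusion:
Individual areas: |Patch 1| = 6, |Patch 2| = 80.
|Patch 1∩Patch 2|: x∈[1,4], y∈[8,9] → 3·1 = 3.
|Patch 1 ∪ Patch 2| = 86 − 3 = 83.00.

83.00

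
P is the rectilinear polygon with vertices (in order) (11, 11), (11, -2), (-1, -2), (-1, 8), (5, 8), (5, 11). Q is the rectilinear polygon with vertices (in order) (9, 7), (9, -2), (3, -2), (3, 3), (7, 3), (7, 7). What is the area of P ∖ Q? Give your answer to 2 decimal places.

100.00

|P| = 138, |P∩Q| = 38.
|P ∖ Q| = |P| − |P∩Q| = 138 − 38 = 100.00.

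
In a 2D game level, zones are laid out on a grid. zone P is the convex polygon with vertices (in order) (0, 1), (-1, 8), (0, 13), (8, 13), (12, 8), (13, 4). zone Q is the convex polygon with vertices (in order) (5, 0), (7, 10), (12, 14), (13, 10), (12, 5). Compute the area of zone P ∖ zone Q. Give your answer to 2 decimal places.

85.59

|zone P| = 125.5, |zone P∩zone Q| = 39.9087.
|zone P ∖ zone Q| = |zone P| − |zone P∩zone Q| = 125.5 − 39.9087 = 85.59.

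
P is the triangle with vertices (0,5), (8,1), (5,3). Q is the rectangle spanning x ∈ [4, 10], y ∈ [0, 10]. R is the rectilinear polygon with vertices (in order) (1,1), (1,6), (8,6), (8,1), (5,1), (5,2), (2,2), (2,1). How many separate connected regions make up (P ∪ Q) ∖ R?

2

(P ∪ Q) ∖ R splits into 2 disjoint pieces (area 0.05, area 41).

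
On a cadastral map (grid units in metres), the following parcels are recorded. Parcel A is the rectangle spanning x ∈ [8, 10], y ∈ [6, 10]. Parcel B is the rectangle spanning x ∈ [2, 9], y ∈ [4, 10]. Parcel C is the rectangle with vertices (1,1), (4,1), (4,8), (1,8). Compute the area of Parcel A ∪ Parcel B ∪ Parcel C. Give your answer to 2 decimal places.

By inclusion–exclusion:
Individual areas: |Parcel A| = 8, |Parcel B| = 42, |Parcel C| = 21.
|Parcel A∩Parcel B|: x∈[8,9], y∈[6,10] → 1·4 = 4.
|Parcel A∩Parcel C| = 0 (no overlap).
|Parcel B∩Parcel C|: x∈[2,4], y∈[4,8] → 2·4 = 8.
|Parcel A∩Parcel B∩Parcel C| = 0.
|Parcel A ∪ Parcel B ∪ Parcel C| = 71 − 12 + 0 = 59.00.

59.00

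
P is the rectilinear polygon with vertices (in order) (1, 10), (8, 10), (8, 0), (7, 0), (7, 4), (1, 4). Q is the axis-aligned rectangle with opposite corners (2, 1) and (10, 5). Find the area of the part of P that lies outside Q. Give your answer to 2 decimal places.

37.00

|P| = 46, |P∩Q| = 9.
|P ∖ Q| = |P| − |P∩Q| = 46 − 9 = 37.00.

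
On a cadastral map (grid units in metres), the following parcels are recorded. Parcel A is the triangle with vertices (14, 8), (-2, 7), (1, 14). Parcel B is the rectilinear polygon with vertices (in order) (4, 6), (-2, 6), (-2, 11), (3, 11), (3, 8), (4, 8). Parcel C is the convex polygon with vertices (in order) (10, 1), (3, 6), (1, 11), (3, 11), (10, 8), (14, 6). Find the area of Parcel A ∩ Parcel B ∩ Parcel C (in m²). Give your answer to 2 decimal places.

5.32

The intersection is the polygon with vertices (3,11), (3,8), (4,8), (4,7.375), (2.488,7.28), (1,11).
By the shoelace formula its area is 5.32.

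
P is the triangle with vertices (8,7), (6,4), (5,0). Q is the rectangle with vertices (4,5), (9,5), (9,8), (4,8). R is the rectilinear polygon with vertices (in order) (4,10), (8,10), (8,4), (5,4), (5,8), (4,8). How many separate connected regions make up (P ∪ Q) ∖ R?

(P ∪ Q) ∖ R splits into 3 disjoint pieces (area 1.4286, area 3, area 3).

3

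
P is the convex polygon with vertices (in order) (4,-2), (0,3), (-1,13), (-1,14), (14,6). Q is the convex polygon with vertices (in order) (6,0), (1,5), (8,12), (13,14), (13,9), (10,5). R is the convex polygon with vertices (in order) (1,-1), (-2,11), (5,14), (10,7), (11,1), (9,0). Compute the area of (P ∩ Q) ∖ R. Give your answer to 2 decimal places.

|P ∩ Q| = 54.4066.
|(P ∩ Q) ∩ R| = 51.3085.
|(P ∩ Q) ∖ R| = 54.4066 − 51.3085 = 3.10.

3.10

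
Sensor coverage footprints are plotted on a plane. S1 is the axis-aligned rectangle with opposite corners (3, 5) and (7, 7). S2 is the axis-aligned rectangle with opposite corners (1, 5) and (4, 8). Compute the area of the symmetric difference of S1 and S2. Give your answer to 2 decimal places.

13.00

|S1∩S2|: x∈[3,4], y∈[5,7] → 1·2 = 2.
|S1 △ S2| = |S1| + |S2| − 2·|S1∩S2| = 8 + 9 − 4 = 13.00.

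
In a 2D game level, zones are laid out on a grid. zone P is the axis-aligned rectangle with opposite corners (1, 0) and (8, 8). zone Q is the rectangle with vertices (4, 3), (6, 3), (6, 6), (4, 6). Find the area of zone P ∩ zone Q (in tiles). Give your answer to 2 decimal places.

6.00

|zone P∩zone Q|: x∈[4,6], y∈[3,6] → 2·3 = 6.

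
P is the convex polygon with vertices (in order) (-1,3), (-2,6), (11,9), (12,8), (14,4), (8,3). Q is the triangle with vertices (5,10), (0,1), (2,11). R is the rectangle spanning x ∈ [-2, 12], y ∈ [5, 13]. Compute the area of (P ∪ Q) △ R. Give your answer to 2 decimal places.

|P ∪ Q| = 75.8341.
|(P ∪ Q) ∩ R| = 45.4564.
|(P ∪ Q) △ R| = 75.8341 + 112 − 90.9127 = 96.92.

96.92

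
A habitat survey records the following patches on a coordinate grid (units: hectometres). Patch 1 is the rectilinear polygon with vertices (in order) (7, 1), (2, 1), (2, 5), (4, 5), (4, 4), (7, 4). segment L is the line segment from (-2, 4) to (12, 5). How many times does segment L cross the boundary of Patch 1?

The segment meets the boundary at (4,4.429), (2,4.286).

2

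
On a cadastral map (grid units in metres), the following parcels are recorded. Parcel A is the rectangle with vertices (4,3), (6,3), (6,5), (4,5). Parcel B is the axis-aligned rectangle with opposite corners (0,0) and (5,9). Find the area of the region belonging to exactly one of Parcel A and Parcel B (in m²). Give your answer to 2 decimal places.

45.00

|Parcel A∩Parcel B|: x∈[4,5], y∈[3,5] → 1·2 = 2.
|Parcel A △ Parcel B| = |Parcel A| + |Parcel B| − 2·|Parcel A∩Parcel B| = 4 + 45 − 4 = 45.00.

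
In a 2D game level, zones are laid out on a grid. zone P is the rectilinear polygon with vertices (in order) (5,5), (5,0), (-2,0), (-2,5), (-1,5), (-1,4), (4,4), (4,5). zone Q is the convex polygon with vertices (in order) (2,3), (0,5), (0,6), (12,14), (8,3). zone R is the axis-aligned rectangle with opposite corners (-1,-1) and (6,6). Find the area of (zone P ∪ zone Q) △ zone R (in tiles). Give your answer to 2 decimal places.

61.50

|zone P ∪ zone Q| = 85.5.
|(zone P ∪ zone Q) ∩ zone R| = 36.5.
|(zone P ∪ zone Q) △ zone R| = 85.5 + 49 − 73 = 61.50.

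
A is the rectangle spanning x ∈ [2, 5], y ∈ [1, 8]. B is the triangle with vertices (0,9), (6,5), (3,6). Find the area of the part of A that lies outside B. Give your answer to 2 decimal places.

|A| = 21, |A∩B| = 2.1667.
|A ∖ B| = |A| − |A∩B| = 21 − 2.1667 = 18.83.

18.83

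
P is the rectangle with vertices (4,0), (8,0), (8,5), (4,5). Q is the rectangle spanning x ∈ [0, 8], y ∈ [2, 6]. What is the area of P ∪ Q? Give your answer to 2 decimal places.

40.00

By inclusion–exclusion:
Individual areas: |P| = 20, |Q| = 32.
|P∩Q|: x∈[4,8], y∈[2,5] → 4·3 = 12.
|P ∪ Q| = 52 − 12 = 40.00.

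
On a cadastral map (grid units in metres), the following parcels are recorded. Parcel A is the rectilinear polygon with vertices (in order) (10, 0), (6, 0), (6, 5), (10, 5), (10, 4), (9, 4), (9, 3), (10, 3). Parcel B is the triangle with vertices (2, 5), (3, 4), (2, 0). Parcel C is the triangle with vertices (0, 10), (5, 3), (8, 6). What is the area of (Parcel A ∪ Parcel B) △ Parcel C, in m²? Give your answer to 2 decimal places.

38.50

|Parcel A ∪ Parcel B| = 21.5.
|(Parcel A ∪ Parcel B) ∩ Parcel C| = 0.5.
|(Parcel A ∪ Parcel B) △ Parcel C| = 21.5 + 18 − 1 = 38.50.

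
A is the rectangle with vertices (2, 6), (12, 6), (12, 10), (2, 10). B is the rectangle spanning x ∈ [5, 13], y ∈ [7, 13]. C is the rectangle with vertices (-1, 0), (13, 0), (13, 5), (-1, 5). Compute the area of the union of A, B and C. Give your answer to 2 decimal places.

By inclusion–exclusion:
Individual areas: |A| = 40, |B| = 48, |C| = 70.
|A∩B|: x∈[5,12], y∈[7,10] → 7·3 = 21.
|A∩C| = 0 (no overlap).
|B∩C| = 0 (no overlap).
|A∩B∩C| = 0.
|A ∪ B ∪ C| = 158 − 21 + 0 = 137.00.

137.00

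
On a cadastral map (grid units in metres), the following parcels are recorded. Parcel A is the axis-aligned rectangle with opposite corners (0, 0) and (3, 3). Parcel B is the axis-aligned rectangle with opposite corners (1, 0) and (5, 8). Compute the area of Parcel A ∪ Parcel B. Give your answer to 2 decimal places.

35.00

By inclusion–exclusion:
Individual areas: |Parcel A| = 9, |Parcel B| = 32.
|Parcel A∩Parcel B|: x∈[1,3], y∈[0,3] → 2·3 = 6.
|Parcel A ∪ Parcel B| = 41 − 6 = 35.00.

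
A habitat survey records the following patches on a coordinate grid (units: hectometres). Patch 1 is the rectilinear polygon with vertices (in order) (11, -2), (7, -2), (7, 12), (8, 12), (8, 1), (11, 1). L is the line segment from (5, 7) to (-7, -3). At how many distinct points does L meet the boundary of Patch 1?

The segment lies entirely outside Patch 1 and never meets its boundary.

0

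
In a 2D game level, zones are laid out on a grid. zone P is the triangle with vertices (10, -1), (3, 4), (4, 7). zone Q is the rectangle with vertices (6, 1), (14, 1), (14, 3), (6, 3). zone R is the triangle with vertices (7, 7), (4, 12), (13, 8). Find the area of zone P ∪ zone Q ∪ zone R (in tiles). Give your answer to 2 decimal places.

By inclusion–exclusion:
Individual areas: |zone P| = 13, |zone Q| = 16, |zone R| = 16.5.
|zone P∩zone Q| = 2.9857.
|zone P∩zone R| = 0.
|zone Q∩zone R| = 0.
|zone P∩zone Q∩zone R| = 0.
|zone P ∪ zone Q ∪ zone R| = 45.5 − 2.9857 + 0 = 42.51.

42.51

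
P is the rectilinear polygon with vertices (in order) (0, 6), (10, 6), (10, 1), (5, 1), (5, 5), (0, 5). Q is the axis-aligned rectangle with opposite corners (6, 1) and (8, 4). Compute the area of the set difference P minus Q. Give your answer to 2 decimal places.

24.00

|P| = 30, |P∩Q| = 6.
|P ∖ Q| = |P| − |P∩Q| = 30 − 6 = 24.00.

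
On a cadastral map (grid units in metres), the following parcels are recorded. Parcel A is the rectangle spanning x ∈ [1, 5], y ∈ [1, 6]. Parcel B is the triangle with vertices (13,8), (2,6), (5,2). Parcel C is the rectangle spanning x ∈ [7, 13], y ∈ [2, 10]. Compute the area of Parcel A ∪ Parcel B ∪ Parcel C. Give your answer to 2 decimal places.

76.77

By inclusion–exclusion:
Individual areas: |Parcel A| = 20, |Parcel B| = 25, |Parcel C| = 48.
|Parcel A∩Parcel B| = 6.
|Parcel A∩Parcel C| = 0 (no overlap).
|Parcel B∩Parcel C| = 10.2273.
|Parcel A∩Parcel B∩Parcel C| = 0.
|Parcel A ∪ Parcel B ∪ Parcel C| = 93 − 16.2273 + 0 = 76.77.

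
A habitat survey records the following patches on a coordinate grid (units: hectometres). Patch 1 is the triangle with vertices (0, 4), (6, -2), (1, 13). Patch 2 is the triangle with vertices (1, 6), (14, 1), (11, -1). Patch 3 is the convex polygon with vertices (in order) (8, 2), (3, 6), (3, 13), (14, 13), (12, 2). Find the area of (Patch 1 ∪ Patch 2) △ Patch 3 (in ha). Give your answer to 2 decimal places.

140.20

|Patch 1 ∪ Patch 2| = 49.2155.
|(Patch 1 ∪ Patch 2) ∩ Patch 3| = 4.5088.
|(Patch 1 ∪ Patch 2) △ Patch 3| = 49.2155 + 100 − 9.0175 = 140.20.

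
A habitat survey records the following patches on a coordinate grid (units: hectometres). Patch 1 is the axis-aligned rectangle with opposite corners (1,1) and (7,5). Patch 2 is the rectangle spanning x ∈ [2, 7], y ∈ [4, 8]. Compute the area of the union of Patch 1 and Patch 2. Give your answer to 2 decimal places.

By inclusion–exclusion:
Individual areas: |Patch 1| = 24, |Patch 2| = 20.
|Patch 1∩Patch 2|: x∈[2,7], y∈[4,5] → 5·1 = 5.
|Patch 1 ∪ Patch 2| = 44 − 5 = 39.00.

39.00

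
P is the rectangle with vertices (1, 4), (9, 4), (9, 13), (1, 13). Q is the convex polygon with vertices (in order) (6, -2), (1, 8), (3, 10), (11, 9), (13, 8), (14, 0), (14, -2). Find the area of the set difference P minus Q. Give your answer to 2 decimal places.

32.25

|P| = 72, |P∩Q| = 39.75.
|P ∖ Q| = |P| − |P∩Q| = 72 − 39.75 = 32.25.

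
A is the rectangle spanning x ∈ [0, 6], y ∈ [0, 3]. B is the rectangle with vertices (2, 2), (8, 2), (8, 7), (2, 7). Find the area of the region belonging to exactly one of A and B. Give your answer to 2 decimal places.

|A∩B|: x∈[2,6], y∈[2,3] → 4·1 = 4.
|A △ B| = |A| + |B| − 2·|A∩B| = 18 + 30 − 8 = 40.00.

40.00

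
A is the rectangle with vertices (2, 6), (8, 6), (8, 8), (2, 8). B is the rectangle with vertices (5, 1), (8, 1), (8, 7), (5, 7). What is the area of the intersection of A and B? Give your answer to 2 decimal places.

|A∩B|: x∈[5,8], y∈[6,7] → 3·1 = 3.

3.00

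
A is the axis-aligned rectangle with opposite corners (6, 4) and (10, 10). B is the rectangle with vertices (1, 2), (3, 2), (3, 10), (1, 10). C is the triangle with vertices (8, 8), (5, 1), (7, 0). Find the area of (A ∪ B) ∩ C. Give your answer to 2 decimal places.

2.43

The region (A ∪ B) ∩ C is the polygon with vertices (6.286,4), (8,8), (7.5,4).
By the shoelace formula its area is 2.43.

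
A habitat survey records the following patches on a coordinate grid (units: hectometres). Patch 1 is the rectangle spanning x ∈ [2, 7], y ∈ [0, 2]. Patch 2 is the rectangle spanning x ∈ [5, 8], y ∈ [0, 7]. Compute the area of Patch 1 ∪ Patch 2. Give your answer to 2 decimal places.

By inclusion–exclusion:
Individual areas: |Patch 1| = 10, |Patch 2| = 21.
|Patch 1∩Patch 2|: x∈[5,7], y∈[0,2] → 2·2 = 4.
|Patch 1 ∪ Patch 2| = 31 − 4 = 27.00.

27.00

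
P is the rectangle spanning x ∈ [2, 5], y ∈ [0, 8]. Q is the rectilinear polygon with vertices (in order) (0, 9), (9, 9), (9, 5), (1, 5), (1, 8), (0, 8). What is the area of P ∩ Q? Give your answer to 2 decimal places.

9.00

The intersection is the polygon with vertices (2,8), (5,8), (5,5), (2,5).
By the shoelace formula its area is 9.00.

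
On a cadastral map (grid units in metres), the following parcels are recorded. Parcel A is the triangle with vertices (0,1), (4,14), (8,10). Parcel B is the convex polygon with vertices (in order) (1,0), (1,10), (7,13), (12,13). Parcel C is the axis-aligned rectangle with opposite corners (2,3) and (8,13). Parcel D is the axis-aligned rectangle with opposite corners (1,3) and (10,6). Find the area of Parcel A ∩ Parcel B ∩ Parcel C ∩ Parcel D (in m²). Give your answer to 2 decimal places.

The intersection is the polygon with vertices (2,3.25), (2,6), (4.444,6).
By the shoelace formula its area is 3.36.

3.36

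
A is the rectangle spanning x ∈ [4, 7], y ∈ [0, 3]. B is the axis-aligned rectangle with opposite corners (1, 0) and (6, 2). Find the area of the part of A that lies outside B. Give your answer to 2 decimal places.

|A∩B|: x∈[4,6], y∈[0,2] → 2·2 = 4.
|A| = 9.
|A ∖ B| = |A| − |A∩B| = 9 − 4 = 5.00.

5.00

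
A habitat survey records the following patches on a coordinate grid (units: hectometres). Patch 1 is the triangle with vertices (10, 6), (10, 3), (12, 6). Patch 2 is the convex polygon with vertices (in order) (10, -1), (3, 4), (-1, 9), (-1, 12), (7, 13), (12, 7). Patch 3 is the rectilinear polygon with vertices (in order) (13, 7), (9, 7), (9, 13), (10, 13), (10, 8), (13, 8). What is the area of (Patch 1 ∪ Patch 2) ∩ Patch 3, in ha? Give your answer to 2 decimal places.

4.58

The region (Patch 1 ∪ Patch 2) ∩ Patch 3 is the polygon with vertices (10,9.4), (10,8), (11.167,8), (12,7), (9,7), (9,10.6).
By the shoelace formula its area is 4.58.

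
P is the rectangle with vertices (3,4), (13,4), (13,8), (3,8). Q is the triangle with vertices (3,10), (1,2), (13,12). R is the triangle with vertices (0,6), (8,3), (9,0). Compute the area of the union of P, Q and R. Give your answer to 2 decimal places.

75.39

By inclusion–exclusion:
Individual areas: |P| = 40, |Q| = 38, |R| = 10.5.
|P∩Q| = 11.2.
|P∩R| = 1.0208.
|Q∩R| = 1.4225.
|P∩Q∩R| = 0.5375.
|P ∪ Q ∪ R| = 88.5 − 13.6433 + 0.5375 = 75.39.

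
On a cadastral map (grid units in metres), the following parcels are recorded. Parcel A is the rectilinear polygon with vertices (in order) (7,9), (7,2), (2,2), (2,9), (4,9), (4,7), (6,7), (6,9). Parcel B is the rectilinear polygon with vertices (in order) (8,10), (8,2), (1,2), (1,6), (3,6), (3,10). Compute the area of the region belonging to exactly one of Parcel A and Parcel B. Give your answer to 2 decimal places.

23.00

|Parcel A| = 31, |Parcel B| = 48, |Parcel A∩Parcel B| = 28.
|Parcel A △ Parcel B| = |Parcel A| + |Parcel B| − 2·|Parcel A∩Parcel B| = 31 + 48 − 56 = 23.00.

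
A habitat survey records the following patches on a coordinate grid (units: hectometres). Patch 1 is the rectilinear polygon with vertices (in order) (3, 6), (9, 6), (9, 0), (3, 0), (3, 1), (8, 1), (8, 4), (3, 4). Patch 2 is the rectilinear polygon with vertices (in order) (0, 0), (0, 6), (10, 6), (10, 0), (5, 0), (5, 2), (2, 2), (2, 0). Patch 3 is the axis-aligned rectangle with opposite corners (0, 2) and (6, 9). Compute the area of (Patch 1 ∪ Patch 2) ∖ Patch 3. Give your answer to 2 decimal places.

|Patch 1 ∪ Patch 2| = 56.
|(Patch 1 ∪ Patch 2) ∩ Patch 3| = 24.
|(Patch 1 ∪ Patch 2) ∖ Patch 3| = 56 − 24 = 32.00.

32.00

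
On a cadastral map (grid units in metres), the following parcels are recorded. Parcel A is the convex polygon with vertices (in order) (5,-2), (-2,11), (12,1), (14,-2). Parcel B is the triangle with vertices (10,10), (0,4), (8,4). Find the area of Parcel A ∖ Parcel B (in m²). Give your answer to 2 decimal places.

|Parcel A| = 69.5, |Parcel A∩Parcel B| = 9.2098.
|Parcel A ∖ Parcel B| = |Parcel A| − |Parcel A∩Parcel B| = 69.5 − 9.2098 = 60.29.

60.29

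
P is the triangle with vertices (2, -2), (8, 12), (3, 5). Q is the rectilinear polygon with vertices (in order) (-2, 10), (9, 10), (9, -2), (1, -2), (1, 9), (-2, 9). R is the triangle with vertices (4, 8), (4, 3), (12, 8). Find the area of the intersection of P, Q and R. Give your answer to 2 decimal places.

The intersection is the polygon with vertices (5.143,8), (6.286,8), (4.195,3.122), (4,3), (4,6.4).
By the shoelace formula its area is 5.15.

5.15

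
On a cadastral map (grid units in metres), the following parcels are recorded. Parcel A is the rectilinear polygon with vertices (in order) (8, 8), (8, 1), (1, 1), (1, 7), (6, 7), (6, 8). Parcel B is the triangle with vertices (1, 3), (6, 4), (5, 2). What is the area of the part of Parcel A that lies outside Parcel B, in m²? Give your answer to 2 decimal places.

|Parcel A| = 44, |Parcel A∩Parcel B| = 4.5.
|Parcel A ∖ Parcel B| = |Parcel A| − |Parcel A∩Parcel B| = 44 − 4.5 = 39.50.

39.50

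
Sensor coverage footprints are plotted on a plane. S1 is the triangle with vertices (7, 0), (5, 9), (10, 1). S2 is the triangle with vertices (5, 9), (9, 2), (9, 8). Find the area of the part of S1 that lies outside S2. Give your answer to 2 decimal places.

|S1| = 14.5, |S1∩S2| = 1.2.
|S1 ∖ S2| = |S1| − |S1∩S2| = 14.5 − 1.2 = 13.30.

13.30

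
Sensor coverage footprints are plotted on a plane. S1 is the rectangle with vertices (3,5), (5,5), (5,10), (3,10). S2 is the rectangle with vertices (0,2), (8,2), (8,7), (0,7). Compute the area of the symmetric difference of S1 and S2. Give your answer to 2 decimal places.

42.00

|S1∩S2|: x∈[3,5], y∈[5,7] → 2·2 = 4.
|S1 △ S2| = |S1| + |S2| − 2·|S1∩S2| = 10 + 40 − 8 = 42.00.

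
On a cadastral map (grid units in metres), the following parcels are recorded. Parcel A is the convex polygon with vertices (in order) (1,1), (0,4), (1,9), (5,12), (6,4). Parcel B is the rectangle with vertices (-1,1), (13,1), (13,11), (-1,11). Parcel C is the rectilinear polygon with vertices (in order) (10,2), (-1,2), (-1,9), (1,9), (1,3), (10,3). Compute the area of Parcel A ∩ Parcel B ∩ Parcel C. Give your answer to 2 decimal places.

The intersection is the polygon with vertices (1,9), (1,3), (4.333,3), (2.667,2), (0.667,2), (0,4).
By the shoelace formula its area is 6.33.

6.33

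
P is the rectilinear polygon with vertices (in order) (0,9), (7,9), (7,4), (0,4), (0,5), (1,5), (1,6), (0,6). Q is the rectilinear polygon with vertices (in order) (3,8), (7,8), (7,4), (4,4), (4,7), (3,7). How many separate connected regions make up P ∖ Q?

1

P ∖ Q is a single connected region.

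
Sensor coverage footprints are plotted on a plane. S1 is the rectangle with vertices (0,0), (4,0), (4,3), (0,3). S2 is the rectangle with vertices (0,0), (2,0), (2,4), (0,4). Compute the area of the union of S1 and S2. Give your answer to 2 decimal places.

14.00

By inclusion–exclusion:
Individual areas: |S1| = 12, |S2| = 8.
|S1∩S2|: x∈[0,2], y∈[0,3] → 2·3 = 6.
|S1 ∪ S2| = 20 − 6 = 14.00.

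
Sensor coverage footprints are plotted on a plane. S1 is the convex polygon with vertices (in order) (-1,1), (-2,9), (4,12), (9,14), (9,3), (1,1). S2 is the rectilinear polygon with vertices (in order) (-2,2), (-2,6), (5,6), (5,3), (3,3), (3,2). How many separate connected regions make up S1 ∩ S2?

1

S1 ∩ S2 is a single connected region.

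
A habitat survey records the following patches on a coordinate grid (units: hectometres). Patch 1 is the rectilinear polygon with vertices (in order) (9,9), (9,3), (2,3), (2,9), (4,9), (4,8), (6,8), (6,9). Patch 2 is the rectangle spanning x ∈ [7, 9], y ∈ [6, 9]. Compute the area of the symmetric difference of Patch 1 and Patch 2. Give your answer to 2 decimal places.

34.00

|Patch 1| = 40, |Patch 2| = 6, |Patch 1∩Patch 2| = 6.
|Patch 1 △ Patch 2| = |Patch 1| + |Patch 2| − 2·|Patch 1∩Patch 2| = 40 + 6 − 12 = 34.00.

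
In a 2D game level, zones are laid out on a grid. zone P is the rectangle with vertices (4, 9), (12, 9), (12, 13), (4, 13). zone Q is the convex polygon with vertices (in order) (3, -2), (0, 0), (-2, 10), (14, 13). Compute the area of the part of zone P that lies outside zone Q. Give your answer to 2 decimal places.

|zone P| = 32, |zone P∩zone Q| = 22.4061.
|zone P ∖ zone Q| = |zone P| − |zone P∩zone Q| = 32 − 22.4061 = 9.59.

9.59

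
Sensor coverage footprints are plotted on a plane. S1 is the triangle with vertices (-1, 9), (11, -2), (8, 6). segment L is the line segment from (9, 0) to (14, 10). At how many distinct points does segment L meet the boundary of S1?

The segment meets the boundary at (9.714,1.429).

1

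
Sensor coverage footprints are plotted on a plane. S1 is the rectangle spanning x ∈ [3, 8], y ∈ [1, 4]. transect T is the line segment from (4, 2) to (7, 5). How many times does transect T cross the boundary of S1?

The segment meets the boundary at (6,4).

1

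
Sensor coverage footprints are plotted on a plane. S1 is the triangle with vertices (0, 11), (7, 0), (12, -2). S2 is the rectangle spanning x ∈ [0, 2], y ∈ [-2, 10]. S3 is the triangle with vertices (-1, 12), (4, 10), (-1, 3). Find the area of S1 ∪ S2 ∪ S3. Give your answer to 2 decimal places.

57.16

By inclusion–exclusion:
Individual areas: |S1| = 20.5, |S2| = 24, |S3| = 22.5.
|S1∩S2| = 0.8328.
|S1∩S3| = 1.4407.
|S2∩S3| = 8.4.
|S1∩S2∩S3| = 0.8328.
|S1 ∪ S2 ∪ S3| = 67 − 10.6735 + 0.8328 = 57.16.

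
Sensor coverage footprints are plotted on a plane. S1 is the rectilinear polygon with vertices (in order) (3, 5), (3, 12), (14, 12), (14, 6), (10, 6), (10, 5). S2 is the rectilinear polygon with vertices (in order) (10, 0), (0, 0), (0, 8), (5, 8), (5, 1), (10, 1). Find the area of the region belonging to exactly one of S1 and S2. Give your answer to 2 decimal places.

106.00

|S1| = 73, |S2| = 45, |S1∩S2| = 6.
|S1 △ S2| = |S1| + |S2| − 2·|S1∩S2| = 73 + 45 − 12 = 106.00.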